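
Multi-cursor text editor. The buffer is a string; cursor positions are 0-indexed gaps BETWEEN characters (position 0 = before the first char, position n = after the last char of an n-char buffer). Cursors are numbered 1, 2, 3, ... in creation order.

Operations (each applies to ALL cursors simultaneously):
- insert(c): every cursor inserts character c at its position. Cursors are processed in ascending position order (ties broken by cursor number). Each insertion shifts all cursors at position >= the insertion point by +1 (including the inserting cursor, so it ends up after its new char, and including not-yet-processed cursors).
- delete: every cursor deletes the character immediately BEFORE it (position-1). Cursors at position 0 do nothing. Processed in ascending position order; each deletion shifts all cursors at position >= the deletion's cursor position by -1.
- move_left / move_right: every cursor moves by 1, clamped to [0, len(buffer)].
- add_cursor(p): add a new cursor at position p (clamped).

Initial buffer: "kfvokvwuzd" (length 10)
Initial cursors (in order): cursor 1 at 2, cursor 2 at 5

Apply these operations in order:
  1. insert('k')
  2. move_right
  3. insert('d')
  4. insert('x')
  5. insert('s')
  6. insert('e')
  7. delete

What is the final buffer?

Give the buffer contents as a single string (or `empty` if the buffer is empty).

After op 1 (insert('k')): buffer="kfkvokkvwuzd" (len 12), cursors c1@3 c2@7, authorship ..1...2.....
After op 2 (move_right): buffer="kfkvokkvwuzd" (len 12), cursors c1@4 c2@8, authorship ..1...2.....
After op 3 (insert('d')): buffer="kfkvdokkvdwuzd" (len 14), cursors c1@5 c2@10, authorship ..1.1..2.2....
After op 4 (insert('x')): buffer="kfkvdxokkvdxwuzd" (len 16), cursors c1@6 c2@12, authorship ..1.11..2.22....
After op 5 (insert('s')): buffer="kfkvdxsokkvdxswuzd" (len 18), cursors c1@7 c2@14, authorship ..1.111..2.222....
After op 6 (insert('e')): buffer="kfkvdxseokkvdxsewuzd" (len 20), cursors c1@8 c2@16, authorship ..1.1111..2.2222....
After op 7 (delete): buffer="kfkvdxsokkvdxswuzd" (len 18), cursors c1@7 c2@14, authorship ..1.111..2.222....

Answer: kfkvdxsokkvdxswuzd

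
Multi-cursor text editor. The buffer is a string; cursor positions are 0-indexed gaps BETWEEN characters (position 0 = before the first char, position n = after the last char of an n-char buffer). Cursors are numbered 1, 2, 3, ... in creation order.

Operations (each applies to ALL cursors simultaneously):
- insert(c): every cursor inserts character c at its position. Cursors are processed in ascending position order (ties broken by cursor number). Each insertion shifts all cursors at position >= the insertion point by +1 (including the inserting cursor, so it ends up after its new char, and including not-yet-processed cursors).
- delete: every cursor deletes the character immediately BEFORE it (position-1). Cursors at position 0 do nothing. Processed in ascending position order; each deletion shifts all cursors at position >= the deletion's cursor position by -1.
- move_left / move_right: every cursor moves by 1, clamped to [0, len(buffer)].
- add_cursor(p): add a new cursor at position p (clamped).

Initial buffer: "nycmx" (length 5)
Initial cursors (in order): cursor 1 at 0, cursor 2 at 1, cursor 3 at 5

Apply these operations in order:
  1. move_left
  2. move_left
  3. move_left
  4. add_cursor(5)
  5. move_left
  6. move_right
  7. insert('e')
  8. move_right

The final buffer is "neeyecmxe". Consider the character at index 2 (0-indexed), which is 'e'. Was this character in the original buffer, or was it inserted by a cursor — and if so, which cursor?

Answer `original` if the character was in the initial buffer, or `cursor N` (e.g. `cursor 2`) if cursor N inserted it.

Answer: cursor 2

Derivation:
After op 1 (move_left): buffer="nycmx" (len 5), cursors c1@0 c2@0 c3@4, authorship .....
After op 2 (move_left): buffer="nycmx" (len 5), cursors c1@0 c2@0 c3@3, authorship .....
After op 3 (move_left): buffer="nycmx" (len 5), cursors c1@0 c2@0 c3@2, authorship .....
After op 4 (add_cursor(5)): buffer="nycmx" (len 5), cursors c1@0 c2@0 c3@2 c4@5, authorship .....
After op 5 (move_left): buffer="nycmx" (len 5), cursors c1@0 c2@0 c3@1 c4@4, authorship .....
After op 6 (move_right): buffer="nycmx" (len 5), cursors c1@1 c2@1 c3@2 c4@5, authorship .....
After op 7 (insert('e')): buffer="neeyecmxe" (len 9), cursors c1@3 c2@3 c3@5 c4@9, authorship .12.3...4
After op 8 (move_right): buffer="neeyecmxe" (len 9), cursors c1@4 c2@4 c3@6 c4@9, authorship .12.3...4
Authorship (.=original, N=cursor N): . 1 2 . 3 . . . 4
Index 2: author = 2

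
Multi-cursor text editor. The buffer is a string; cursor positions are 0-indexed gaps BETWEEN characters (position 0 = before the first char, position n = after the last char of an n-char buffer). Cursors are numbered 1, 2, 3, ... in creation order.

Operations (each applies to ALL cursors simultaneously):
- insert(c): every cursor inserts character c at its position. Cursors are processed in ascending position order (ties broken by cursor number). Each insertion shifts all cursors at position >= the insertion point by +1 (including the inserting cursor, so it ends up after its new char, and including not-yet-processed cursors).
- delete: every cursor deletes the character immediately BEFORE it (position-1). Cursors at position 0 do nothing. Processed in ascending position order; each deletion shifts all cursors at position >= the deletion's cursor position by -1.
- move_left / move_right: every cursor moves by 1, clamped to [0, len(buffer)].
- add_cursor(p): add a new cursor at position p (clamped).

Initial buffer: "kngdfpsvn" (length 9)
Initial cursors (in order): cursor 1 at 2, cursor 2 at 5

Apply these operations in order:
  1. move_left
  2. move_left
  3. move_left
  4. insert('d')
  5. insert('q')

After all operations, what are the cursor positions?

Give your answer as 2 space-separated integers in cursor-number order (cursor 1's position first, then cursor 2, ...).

After op 1 (move_left): buffer="kngdfpsvn" (len 9), cursors c1@1 c2@4, authorship .........
After op 2 (move_left): buffer="kngdfpsvn" (len 9), cursors c1@0 c2@3, authorship .........
After op 3 (move_left): buffer="kngdfpsvn" (len 9), cursors c1@0 c2@2, authorship .........
After op 4 (insert('d')): buffer="dkndgdfpsvn" (len 11), cursors c1@1 c2@4, authorship 1..2.......
After op 5 (insert('q')): buffer="dqkndqgdfpsvn" (len 13), cursors c1@2 c2@6, authorship 11..22.......

Answer: 2 6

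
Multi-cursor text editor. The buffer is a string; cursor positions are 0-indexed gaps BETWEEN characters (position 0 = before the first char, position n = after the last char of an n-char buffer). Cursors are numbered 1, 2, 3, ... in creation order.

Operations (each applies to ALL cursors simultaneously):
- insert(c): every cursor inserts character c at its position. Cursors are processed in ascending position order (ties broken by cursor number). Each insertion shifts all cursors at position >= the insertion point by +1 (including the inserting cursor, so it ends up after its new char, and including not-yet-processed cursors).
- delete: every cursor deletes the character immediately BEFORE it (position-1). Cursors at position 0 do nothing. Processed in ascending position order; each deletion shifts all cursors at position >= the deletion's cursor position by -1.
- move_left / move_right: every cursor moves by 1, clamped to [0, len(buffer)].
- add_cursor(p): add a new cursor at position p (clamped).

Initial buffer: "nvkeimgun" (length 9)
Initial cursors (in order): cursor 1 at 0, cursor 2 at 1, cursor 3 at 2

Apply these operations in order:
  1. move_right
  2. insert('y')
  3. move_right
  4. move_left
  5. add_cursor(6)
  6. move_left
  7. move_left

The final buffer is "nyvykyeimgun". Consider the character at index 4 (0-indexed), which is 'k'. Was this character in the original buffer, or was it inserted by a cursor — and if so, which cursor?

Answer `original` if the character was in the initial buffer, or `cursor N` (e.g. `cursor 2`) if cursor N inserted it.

After op 1 (move_right): buffer="nvkeimgun" (len 9), cursors c1@1 c2@2 c3@3, authorship .........
After op 2 (insert('y')): buffer="nyvykyeimgun" (len 12), cursors c1@2 c2@4 c3@6, authorship .1.2.3......
After op 3 (move_right): buffer="nyvykyeimgun" (len 12), cursors c1@3 c2@5 c3@7, authorship .1.2.3......
After op 4 (move_left): buffer="nyvykyeimgun" (len 12), cursors c1@2 c2@4 c3@6, authorship .1.2.3......
After op 5 (add_cursor(6)): buffer="nyvykyeimgun" (len 12), cursors c1@2 c2@4 c3@6 c4@6, authorship .1.2.3......
After op 6 (move_left): buffer="nyvykyeimgun" (len 12), cursors c1@1 c2@3 c3@5 c4@5, authorship .1.2.3......
After op 7 (move_left): buffer="nyvykyeimgun" (len 12), cursors c1@0 c2@2 c3@4 c4@4, authorship .1.2.3......
Authorship (.=original, N=cursor N): . 1 . 2 . 3 . . . . . .
Index 4: author = original

Answer: original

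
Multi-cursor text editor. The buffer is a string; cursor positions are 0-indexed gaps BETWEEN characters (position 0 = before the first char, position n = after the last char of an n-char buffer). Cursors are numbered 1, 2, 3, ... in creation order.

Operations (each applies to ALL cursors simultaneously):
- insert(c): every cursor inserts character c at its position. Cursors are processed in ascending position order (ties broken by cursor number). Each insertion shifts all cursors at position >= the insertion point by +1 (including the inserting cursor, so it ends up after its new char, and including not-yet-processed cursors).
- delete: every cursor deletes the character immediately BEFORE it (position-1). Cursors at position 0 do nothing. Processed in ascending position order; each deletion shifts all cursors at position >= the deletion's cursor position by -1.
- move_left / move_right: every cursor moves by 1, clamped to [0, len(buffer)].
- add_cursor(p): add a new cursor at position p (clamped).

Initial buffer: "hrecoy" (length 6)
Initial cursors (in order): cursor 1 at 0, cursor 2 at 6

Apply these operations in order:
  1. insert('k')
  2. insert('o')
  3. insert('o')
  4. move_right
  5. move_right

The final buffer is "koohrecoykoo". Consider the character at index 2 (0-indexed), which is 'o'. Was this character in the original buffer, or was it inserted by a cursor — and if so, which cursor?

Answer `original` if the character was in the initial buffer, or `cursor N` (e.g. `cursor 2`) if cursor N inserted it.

Answer: cursor 1

Derivation:
After op 1 (insert('k')): buffer="khrecoyk" (len 8), cursors c1@1 c2@8, authorship 1......2
After op 2 (insert('o')): buffer="kohrecoyko" (len 10), cursors c1@2 c2@10, authorship 11......22
After op 3 (insert('o')): buffer="koohrecoykoo" (len 12), cursors c1@3 c2@12, authorship 111......222
After op 4 (move_right): buffer="koohrecoykoo" (len 12), cursors c1@4 c2@12, authorship 111......222
After op 5 (move_right): buffer="koohrecoykoo" (len 12), cursors c1@5 c2@12, authorship 111......222
Authorship (.=original, N=cursor N): 1 1 1 . . . . . . 2 2 2
Index 2: author = 1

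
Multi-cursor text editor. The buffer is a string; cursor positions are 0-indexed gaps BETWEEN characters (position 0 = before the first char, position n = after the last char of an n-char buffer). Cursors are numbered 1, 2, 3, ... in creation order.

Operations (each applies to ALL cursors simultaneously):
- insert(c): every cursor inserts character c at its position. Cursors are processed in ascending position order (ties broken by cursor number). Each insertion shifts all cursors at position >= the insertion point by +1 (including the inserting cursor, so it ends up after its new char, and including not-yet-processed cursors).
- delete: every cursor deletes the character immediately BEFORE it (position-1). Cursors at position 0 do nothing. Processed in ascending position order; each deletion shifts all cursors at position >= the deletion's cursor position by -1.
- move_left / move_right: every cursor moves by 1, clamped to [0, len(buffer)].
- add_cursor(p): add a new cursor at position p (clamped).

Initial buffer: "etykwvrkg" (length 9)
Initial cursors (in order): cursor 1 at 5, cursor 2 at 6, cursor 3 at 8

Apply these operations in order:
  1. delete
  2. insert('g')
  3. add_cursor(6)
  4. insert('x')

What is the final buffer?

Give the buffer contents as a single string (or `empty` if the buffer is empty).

After op 1 (delete): buffer="etykrg" (len 6), cursors c1@4 c2@4 c3@5, authorship ......
After op 2 (insert('g')): buffer="etykggrgg" (len 9), cursors c1@6 c2@6 c3@8, authorship ....12.3.
After op 3 (add_cursor(6)): buffer="etykggrgg" (len 9), cursors c1@6 c2@6 c4@6 c3@8, authorship ....12.3.
After op 4 (insert('x')): buffer="etykggxxxrgxg" (len 13), cursors c1@9 c2@9 c4@9 c3@12, authorship ....12124.33.

Answer: etykggxxxrgxg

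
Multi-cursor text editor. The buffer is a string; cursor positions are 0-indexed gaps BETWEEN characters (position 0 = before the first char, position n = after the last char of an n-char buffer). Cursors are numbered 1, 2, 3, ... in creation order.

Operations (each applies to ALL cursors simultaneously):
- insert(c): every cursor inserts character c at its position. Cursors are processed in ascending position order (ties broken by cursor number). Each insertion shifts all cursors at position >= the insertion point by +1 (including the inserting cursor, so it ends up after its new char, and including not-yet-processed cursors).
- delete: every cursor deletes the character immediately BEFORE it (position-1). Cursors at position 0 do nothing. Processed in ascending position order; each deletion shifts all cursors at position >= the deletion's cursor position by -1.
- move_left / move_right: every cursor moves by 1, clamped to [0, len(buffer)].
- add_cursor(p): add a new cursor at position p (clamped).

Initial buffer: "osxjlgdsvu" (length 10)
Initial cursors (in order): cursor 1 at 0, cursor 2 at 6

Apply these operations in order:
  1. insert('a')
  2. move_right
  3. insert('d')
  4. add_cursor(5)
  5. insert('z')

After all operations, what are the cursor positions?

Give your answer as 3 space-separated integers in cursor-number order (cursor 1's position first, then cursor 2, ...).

Answer: 4 14 7

Derivation:
After op 1 (insert('a')): buffer="aosxjlgadsvu" (len 12), cursors c1@1 c2@8, authorship 1......2....
After op 2 (move_right): buffer="aosxjlgadsvu" (len 12), cursors c1@2 c2@9, authorship 1......2....
After op 3 (insert('d')): buffer="aodsxjlgaddsvu" (len 14), cursors c1@3 c2@11, authorship 1.1.....2.2...
After op 4 (add_cursor(5)): buffer="aodsxjlgaddsvu" (len 14), cursors c1@3 c3@5 c2@11, authorship 1.1.....2.2...
After op 5 (insert('z')): buffer="aodzsxzjlgaddzsvu" (len 17), cursors c1@4 c3@7 c2@14, authorship 1.11..3...2.22...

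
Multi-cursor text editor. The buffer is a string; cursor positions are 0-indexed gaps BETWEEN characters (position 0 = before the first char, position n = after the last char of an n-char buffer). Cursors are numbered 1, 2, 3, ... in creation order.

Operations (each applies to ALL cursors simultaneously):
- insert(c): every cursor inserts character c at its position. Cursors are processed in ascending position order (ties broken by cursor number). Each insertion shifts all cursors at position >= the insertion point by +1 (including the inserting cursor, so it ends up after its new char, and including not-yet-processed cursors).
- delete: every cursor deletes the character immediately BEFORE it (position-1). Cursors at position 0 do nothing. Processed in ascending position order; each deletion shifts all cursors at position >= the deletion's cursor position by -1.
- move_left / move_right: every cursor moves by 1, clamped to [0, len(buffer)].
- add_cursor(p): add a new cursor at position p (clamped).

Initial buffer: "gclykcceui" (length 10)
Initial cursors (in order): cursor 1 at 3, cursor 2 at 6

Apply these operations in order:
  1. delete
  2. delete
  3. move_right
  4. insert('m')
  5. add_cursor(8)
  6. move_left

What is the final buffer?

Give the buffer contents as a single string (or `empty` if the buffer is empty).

Answer: gymcmeui

Derivation:
After op 1 (delete): buffer="gcykceui" (len 8), cursors c1@2 c2@4, authorship ........
After op 2 (delete): buffer="gyceui" (len 6), cursors c1@1 c2@2, authorship ......
After op 3 (move_right): buffer="gyceui" (len 6), cursors c1@2 c2@3, authorship ......
After op 4 (insert('m')): buffer="gymcmeui" (len 8), cursors c1@3 c2@5, authorship ..1.2...
After op 5 (add_cursor(8)): buffer="gymcmeui" (len 8), cursors c1@3 c2@5 c3@8, authorship ..1.2...
After op 6 (move_left): buffer="gymcmeui" (len 8), cursors c1@2 c2@4 c3@7, authorship ..1.2...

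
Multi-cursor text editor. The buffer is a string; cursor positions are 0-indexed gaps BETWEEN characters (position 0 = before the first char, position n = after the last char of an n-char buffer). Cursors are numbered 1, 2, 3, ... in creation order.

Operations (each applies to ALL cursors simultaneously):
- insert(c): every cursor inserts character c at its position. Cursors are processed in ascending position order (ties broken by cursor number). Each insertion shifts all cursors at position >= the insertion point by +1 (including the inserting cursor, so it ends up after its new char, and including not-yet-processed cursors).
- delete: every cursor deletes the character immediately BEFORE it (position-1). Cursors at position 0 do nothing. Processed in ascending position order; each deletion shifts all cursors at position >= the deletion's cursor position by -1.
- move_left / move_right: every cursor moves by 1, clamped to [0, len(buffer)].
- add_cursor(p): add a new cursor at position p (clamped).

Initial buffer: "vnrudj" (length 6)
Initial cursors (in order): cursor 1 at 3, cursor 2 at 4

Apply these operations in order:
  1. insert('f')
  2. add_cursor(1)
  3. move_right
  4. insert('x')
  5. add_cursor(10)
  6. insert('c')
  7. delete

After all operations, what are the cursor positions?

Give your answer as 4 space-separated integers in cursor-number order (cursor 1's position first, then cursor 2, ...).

Answer: 7 10 3 10

Derivation:
After op 1 (insert('f')): buffer="vnrfufdj" (len 8), cursors c1@4 c2@6, authorship ...1.2..
After op 2 (add_cursor(1)): buffer="vnrfufdj" (len 8), cursors c3@1 c1@4 c2@6, authorship ...1.2..
After op 3 (move_right): buffer="vnrfufdj" (len 8), cursors c3@2 c1@5 c2@7, authorship ...1.2..
After op 4 (insert('x')): buffer="vnxrfuxfdxj" (len 11), cursors c3@3 c1@7 c2@10, authorship ..3.1.12.2.
After op 5 (add_cursor(10)): buffer="vnxrfuxfdxj" (len 11), cursors c3@3 c1@7 c2@10 c4@10, authorship ..3.1.12.2.
After op 6 (insert('c')): buffer="vnxcrfuxcfdxccj" (len 15), cursors c3@4 c1@9 c2@14 c4@14, authorship ..33.1.112.224.
After op 7 (delete): buffer="vnxrfuxfdxj" (len 11), cursors c3@3 c1@7 c2@10 c4@10, authorship ..3.1.12.2.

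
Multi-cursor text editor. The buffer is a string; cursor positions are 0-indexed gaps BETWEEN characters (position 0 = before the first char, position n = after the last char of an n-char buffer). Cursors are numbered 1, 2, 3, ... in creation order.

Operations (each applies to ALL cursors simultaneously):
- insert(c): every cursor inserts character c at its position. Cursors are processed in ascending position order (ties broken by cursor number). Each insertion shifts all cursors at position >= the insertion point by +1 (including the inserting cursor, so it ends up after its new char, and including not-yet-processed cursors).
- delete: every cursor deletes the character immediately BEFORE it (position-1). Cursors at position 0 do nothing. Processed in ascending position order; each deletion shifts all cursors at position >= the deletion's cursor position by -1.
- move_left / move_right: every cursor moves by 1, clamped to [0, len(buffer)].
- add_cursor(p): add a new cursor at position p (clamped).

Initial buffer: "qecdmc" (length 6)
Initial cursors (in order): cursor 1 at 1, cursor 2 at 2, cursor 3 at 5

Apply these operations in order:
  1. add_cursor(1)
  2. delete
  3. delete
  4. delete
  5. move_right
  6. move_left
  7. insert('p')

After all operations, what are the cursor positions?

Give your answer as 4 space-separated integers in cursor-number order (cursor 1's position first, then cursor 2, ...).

Answer: 4 4 4 4

Derivation:
After op 1 (add_cursor(1)): buffer="qecdmc" (len 6), cursors c1@1 c4@1 c2@2 c3@5, authorship ......
After op 2 (delete): buffer="cdc" (len 3), cursors c1@0 c2@0 c4@0 c3@2, authorship ...
After op 3 (delete): buffer="cc" (len 2), cursors c1@0 c2@0 c4@0 c3@1, authorship ..
After op 4 (delete): buffer="c" (len 1), cursors c1@0 c2@0 c3@0 c4@0, authorship .
After op 5 (move_right): buffer="c" (len 1), cursors c1@1 c2@1 c3@1 c4@1, authorship .
After op 6 (move_left): buffer="c" (len 1), cursors c1@0 c2@0 c3@0 c4@0, authorship .
After op 7 (insert('p')): buffer="ppppc" (len 5), cursors c1@4 c2@4 c3@4 c4@4, authorship 1234.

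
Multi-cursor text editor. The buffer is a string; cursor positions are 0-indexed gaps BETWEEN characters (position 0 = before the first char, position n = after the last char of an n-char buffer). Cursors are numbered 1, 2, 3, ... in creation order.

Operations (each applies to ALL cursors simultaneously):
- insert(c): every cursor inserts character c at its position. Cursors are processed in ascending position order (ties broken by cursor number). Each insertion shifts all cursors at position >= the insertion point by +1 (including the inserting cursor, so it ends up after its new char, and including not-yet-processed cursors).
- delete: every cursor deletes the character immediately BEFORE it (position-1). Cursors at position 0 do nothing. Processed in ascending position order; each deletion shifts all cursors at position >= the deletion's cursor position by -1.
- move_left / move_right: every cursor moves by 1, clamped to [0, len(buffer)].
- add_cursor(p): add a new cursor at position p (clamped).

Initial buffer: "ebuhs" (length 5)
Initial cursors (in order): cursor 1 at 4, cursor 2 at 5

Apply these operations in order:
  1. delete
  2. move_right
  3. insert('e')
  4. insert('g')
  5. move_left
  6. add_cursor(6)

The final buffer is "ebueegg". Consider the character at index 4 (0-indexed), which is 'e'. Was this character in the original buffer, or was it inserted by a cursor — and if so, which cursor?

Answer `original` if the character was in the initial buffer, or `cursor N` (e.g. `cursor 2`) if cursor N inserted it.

After op 1 (delete): buffer="ebu" (len 3), cursors c1@3 c2@3, authorship ...
After op 2 (move_right): buffer="ebu" (len 3), cursors c1@3 c2@3, authorship ...
After op 3 (insert('e')): buffer="ebuee" (len 5), cursors c1@5 c2@5, authorship ...12
After op 4 (insert('g')): buffer="ebueegg" (len 7), cursors c1@7 c2@7, authorship ...1212
After op 5 (move_left): buffer="ebueegg" (len 7), cursors c1@6 c2@6, authorship ...1212
After op 6 (add_cursor(6)): buffer="ebueegg" (len 7), cursors c1@6 c2@6 c3@6, authorship ...1212
Authorship (.=original, N=cursor N): . . . 1 2 1 2
Index 4: author = 2

Answer: cursor 2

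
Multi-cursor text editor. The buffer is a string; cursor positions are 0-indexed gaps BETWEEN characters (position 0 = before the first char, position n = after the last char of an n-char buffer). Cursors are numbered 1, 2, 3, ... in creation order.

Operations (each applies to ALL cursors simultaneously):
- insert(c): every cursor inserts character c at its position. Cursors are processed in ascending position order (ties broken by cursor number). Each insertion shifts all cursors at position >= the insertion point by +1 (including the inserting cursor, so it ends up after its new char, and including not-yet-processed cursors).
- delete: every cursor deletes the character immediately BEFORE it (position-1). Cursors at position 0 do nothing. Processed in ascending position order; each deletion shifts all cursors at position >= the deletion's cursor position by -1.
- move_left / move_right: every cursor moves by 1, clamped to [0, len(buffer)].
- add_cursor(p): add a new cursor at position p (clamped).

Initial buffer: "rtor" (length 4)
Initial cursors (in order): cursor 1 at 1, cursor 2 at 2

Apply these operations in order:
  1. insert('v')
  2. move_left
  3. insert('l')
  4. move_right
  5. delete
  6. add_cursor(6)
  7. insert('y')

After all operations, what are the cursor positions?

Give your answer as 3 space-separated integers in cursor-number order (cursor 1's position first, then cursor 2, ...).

Answer: 3 6 9

Derivation:
After op 1 (insert('v')): buffer="rvtvor" (len 6), cursors c1@2 c2@4, authorship .1.2..
After op 2 (move_left): buffer="rvtvor" (len 6), cursors c1@1 c2@3, authorship .1.2..
After op 3 (insert('l')): buffer="rlvtlvor" (len 8), cursors c1@2 c2@5, authorship .11.22..
After op 4 (move_right): buffer="rlvtlvor" (len 8), cursors c1@3 c2@6, authorship .11.22..
After op 5 (delete): buffer="rltlor" (len 6), cursors c1@2 c2@4, authorship .1.2..
After op 6 (add_cursor(6)): buffer="rltlor" (len 6), cursors c1@2 c2@4 c3@6, authorship .1.2..
After op 7 (insert('y')): buffer="rlytlyory" (len 9), cursors c1@3 c2@6 c3@9, authorship .11.22..3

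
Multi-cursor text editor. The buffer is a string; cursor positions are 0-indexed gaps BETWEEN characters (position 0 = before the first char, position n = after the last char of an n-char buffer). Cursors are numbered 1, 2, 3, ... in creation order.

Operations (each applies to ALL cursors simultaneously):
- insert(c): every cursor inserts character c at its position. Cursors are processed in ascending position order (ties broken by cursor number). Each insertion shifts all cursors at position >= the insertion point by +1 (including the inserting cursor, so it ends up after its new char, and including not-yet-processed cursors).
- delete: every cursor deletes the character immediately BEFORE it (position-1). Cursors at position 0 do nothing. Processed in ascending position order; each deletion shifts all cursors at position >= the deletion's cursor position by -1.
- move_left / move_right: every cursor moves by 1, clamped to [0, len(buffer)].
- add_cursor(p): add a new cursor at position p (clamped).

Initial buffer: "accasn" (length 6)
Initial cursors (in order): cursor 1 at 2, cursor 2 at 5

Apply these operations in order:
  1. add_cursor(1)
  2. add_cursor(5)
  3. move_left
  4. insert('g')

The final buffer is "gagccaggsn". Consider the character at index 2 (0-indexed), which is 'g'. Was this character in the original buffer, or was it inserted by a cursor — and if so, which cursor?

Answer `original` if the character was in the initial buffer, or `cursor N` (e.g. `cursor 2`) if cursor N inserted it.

Answer: cursor 1

Derivation:
After op 1 (add_cursor(1)): buffer="accasn" (len 6), cursors c3@1 c1@2 c2@5, authorship ......
After op 2 (add_cursor(5)): buffer="accasn" (len 6), cursors c3@1 c1@2 c2@5 c4@5, authorship ......
After op 3 (move_left): buffer="accasn" (len 6), cursors c3@0 c1@1 c2@4 c4@4, authorship ......
After op 4 (insert('g')): buffer="gagccaggsn" (len 10), cursors c3@1 c1@3 c2@8 c4@8, authorship 3.1...24..
Authorship (.=original, N=cursor N): 3 . 1 . . . 2 4 . .
Index 2: author = 1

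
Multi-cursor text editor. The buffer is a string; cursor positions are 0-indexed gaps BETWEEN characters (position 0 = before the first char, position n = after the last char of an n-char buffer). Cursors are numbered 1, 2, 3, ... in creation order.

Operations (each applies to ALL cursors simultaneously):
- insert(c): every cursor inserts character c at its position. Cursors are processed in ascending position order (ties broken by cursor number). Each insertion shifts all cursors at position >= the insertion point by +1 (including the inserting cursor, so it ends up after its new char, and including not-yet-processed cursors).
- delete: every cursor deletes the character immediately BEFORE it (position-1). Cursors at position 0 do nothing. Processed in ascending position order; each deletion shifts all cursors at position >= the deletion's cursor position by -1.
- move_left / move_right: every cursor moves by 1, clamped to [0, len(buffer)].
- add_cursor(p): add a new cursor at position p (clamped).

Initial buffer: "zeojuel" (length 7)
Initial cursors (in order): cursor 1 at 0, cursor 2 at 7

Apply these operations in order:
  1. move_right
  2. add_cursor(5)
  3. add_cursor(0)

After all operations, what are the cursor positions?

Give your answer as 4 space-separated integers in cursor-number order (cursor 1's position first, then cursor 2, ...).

After op 1 (move_right): buffer="zeojuel" (len 7), cursors c1@1 c2@7, authorship .......
After op 2 (add_cursor(5)): buffer="zeojuel" (len 7), cursors c1@1 c3@5 c2@7, authorship .......
After op 3 (add_cursor(0)): buffer="zeojuel" (len 7), cursors c4@0 c1@1 c3@5 c2@7, authorship .......

Answer: 1 7 5 0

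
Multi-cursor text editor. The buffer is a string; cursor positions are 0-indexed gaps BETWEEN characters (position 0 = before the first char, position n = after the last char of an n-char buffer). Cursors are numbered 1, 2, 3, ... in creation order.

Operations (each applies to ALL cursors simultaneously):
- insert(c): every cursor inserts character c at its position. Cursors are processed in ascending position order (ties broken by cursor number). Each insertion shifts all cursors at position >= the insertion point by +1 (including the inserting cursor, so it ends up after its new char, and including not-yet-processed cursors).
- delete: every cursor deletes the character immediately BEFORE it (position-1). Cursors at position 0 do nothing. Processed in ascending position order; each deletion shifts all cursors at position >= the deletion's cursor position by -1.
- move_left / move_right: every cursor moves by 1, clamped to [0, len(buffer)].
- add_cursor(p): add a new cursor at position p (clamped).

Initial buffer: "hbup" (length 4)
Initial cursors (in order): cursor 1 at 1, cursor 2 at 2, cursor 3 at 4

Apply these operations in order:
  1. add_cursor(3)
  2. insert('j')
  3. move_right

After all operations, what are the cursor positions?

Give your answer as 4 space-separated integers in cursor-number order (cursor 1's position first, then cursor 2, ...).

Answer: 3 5 8 7

Derivation:
After op 1 (add_cursor(3)): buffer="hbup" (len 4), cursors c1@1 c2@2 c4@3 c3@4, authorship ....
After op 2 (insert('j')): buffer="hjbjujpj" (len 8), cursors c1@2 c2@4 c4@6 c3@8, authorship .1.2.4.3
After op 3 (move_right): buffer="hjbjujpj" (len 8), cursors c1@3 c2@5 c4@7 c3@8, authorship .1.2.4.3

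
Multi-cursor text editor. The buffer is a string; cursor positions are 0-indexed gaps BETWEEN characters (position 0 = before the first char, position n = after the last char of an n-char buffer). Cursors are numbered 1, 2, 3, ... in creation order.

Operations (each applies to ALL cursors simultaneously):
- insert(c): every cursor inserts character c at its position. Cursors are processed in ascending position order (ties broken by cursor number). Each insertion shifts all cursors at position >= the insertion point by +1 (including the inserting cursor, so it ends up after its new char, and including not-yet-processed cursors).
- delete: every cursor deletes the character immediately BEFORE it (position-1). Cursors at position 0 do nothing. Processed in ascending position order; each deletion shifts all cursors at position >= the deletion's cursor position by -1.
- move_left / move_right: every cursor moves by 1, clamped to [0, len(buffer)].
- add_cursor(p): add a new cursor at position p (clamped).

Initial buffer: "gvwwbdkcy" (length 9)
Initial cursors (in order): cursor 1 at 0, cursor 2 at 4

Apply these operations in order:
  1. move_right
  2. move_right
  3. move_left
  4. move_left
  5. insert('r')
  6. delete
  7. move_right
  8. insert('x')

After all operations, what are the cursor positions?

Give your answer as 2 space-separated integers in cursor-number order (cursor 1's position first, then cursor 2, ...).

Answer: 2 7

Derivation:
After op 1 (move_right): buffer="gvwwbdkcy" (len 9), cursors c1@1 c2@5, authorship .........
After op 2 (move_right): buffer="gvwwbdkcy" (len 9), cursors c1@2 c2@6, authorship .........
After op 3 (move_left): buffer="gvwwbdkcy" (len 9), cursors c1@1 c2@5, authorship .........
After op 4 (move_left): buffer="gvwwbdkcy" (len 9), cursors c1@0 c2@4, authorship .........
After op 5 (insert('r')): buffer="rgvwwrbdkcy" (len 11), cursors c1@1 c2@6, authorship 1....2.....
After op 6 (delete): buffer="gvwwbdkcy" (len 9), cursors c1@0 c2@4, authorship .........
After op 7 (move_right): buffer="gvwwbdkcy" (len 9), cursors c1@1 c2@5, authorship .........
After op 8 (insert('x')): buffer="gxvwwbxdkcy" (len 11), cursors c1@2 c2@7, authorship .1....2....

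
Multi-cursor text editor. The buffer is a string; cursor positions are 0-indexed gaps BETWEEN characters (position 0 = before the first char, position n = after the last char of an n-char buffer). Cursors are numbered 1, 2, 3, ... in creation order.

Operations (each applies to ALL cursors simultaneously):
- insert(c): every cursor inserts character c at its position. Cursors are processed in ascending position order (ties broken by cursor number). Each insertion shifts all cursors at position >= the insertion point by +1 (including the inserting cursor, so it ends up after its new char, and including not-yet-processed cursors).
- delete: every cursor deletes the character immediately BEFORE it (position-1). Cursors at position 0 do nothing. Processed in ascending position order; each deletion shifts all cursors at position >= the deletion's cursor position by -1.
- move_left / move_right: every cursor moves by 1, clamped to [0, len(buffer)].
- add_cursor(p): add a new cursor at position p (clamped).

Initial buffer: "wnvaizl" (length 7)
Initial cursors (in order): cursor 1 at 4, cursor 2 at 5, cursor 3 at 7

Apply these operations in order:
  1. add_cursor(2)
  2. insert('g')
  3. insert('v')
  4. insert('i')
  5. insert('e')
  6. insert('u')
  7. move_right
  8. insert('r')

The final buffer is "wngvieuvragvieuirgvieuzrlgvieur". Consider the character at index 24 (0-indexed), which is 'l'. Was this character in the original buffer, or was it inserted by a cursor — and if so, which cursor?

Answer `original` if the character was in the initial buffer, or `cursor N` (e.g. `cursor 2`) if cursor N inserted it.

After op 1 (add_cursor(2)): buffer="wnvaizl" (len 7), cursors c4@2 c1@4 c2@5 c3@7, authorship .......
After op 2 (insert('g')): buffer="wngvagigzlg" (len 11), cursors c4@3 c1@6 c2@8 c3@11, authorship ..4..1.2..3
After op 3 (insert('v')): buffer="wngvvagvigvzlgv" (len 15), cursors c4@4 c1@8 c2@11 c3@15, authorship ..44..11.22..33
After op 4 (insert('i')): buffer="wngvivagviigvizlgvi" (len 19), cursors c4@5 c1@10 c2@14 c3@19, authorship ..444..111.222..333
After op 5 (insert('e')): buffer="wngvievagvieigviezlgvie" (len 23), cursors c4@6 c1@12 c2@17 c3@23, authorship ..4444..1111.2222..3333
After op 6 (insert('u')): buffer="wngvieuvagvieuigvieuzlgvieu" (len 27), cursors c4@7 c1@14 c2@20 c3@27, authorship ..44444..11111.22222..33333
After op 7 (move_right): buffer="wngvieuvagvieuigvieuzlgvieu" (len 27), cursors c4@8 c1@15 c2@21 c3@27, authorship ..44444..11111.22222..33333
After op 8 (insert('r')): buffer="wngvieuvragvieuirgvieuzrlgvieur" (len 31), cursors c4@9 c1@17 c2@24 c3@31, authorship ..44444.4.11111.122222.2.333333
Authorship (.=original, N=cursor N): . . 4 4 4 4 4 . 4 . 1 1 1 1 1 . 1 2 2 2 2 2 . 2 . 3 3 3 3 3 3
Index 24: author = original

Answer: original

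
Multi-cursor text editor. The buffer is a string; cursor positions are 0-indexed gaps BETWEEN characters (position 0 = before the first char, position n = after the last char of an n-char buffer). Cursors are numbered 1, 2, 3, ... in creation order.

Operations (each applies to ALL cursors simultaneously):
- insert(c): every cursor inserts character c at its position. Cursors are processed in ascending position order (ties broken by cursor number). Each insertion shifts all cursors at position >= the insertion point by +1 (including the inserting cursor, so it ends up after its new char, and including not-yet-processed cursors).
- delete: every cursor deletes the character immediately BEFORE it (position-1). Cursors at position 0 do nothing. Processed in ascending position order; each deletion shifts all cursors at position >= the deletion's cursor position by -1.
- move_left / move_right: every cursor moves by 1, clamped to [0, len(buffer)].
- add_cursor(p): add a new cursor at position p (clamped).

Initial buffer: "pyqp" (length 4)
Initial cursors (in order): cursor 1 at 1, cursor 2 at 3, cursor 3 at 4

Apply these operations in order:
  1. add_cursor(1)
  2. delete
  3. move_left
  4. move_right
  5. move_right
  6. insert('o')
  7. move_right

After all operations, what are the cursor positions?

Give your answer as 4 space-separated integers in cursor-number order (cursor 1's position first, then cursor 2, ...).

After op 1 (add_cursor(1)): buffer="pyqp" (len 4), cursors c1@1 c4@1 c2@3 c3@4, authorship ....
After op 2 (delete): buffer="y" (len 1), cursors c1@0 c4@0 c2@1 c3@1, authorship .
After op 3 (move_left): buffer="y" (len 1), cursors c1@0 c2@0 c3@0 c4@0, authorship .
After op 4 (move_right): buffer="y" (len 1), cursors c1@1 c2@1 c3@1 c4@1, authorship .
After op 5 (move_right): buffer="y" (len 1), cursors c1@1 c2@1 c3@1 c4@1, authorship .
After op 6 (insert('o')): buffer="yoooo" (len 5), cursors c1@5 c2@5 c3@5 c4@5, authorship .1234
After op 7 (move_right): buffer="yoooo" (len 5), cursors c1@5 c2@5 c3@5 c4@5, authorship .1234

Answer: 5 5 5 5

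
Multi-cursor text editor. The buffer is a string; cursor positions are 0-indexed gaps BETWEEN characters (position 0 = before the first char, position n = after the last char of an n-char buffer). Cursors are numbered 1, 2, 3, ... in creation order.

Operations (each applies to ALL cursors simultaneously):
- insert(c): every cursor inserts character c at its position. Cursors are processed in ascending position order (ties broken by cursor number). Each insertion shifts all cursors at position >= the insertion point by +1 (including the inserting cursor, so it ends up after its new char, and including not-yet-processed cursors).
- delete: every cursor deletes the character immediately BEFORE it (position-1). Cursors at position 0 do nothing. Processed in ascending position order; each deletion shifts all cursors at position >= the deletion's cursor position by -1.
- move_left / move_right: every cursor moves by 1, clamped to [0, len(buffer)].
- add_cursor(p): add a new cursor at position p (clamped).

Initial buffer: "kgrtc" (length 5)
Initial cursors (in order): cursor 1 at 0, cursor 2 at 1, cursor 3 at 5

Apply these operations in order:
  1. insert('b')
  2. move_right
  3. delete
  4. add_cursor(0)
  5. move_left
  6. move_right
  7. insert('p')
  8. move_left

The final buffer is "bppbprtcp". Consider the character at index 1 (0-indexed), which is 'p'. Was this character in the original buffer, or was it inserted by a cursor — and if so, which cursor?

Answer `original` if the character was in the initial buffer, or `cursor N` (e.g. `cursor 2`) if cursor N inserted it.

Answer: cursor 1

Derivation:
After op 1 (insert('b')): buffer="bkbgrtcb" (len 8), cursors c1@1 c2@3 c3@8, authorship 1.2....3
After op 2 (move_right): buffer="bkbgrtcb" (len 8), cursors c1@2 c2@4 c3@8, authorship 1.2....3
After op 3 (delete): buffer="bbrtc" (len 5), cursors c1@1 c2@2 c3@5, authorship 12...
After op 4 (add_cursor(0)): buffer="bbrtc" (len 5), cursors c4@0 c1@1 c2@2 c3@5, authorship 12...
After op 5 (move_left): buffer="bbrtc" (len 5), cursors c1@0 c4@0 c2@1 c3@4, authorship 12...
After op 6 (move_right): buffer="bbrtc" (len 5), cursors c1@1 c4@1 c2@2 c3@5, authorship 12...
After op 7 (insert('p')): buffer="bppbprtcp" (len 9), cursors c1@3 c4@3 c2@5 c3@9, authorship 11422...3
After op 8 (move_left): buffer="bppbprtcp" (len 9), cursors c1@2 c4@2 c2@4 c3@8, authorship 11422...3
Authorship (.=original, N=cursor N): 1 1 4 2 2 . . . 3
Index 1: author = 1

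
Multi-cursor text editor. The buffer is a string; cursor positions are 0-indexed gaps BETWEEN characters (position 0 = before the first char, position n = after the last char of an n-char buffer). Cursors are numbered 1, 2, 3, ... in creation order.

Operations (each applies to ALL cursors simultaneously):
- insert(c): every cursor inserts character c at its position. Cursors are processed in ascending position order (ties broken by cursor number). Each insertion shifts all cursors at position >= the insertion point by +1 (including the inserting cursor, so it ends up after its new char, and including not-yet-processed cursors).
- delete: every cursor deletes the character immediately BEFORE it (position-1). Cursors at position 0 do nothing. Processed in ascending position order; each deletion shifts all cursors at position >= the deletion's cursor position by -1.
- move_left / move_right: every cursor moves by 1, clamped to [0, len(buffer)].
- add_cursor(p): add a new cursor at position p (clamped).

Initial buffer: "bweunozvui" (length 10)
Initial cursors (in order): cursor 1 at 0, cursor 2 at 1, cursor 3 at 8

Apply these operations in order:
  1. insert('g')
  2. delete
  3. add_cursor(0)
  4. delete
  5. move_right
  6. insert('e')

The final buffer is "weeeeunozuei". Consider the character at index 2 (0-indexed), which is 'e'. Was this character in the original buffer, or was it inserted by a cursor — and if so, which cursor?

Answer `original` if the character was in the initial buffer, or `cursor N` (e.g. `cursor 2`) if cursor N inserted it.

After op 1 (insert('g')): buffer="gbgweunozvgui" (len 13), cursors c1@1 c2@3 c3@11, authorship 1.2.......3..
After op 2 (delete): buffer="bweunozvui" (len 10), cursors c1@0 c2@1 c3@8, authorship ..........
After op 3 (add_cursor(0)): buffer="bweunozvui" (len 10), cursors c1@0 c4@0 c2@1 c3@8, authorship ..........
After op 4 (delete): buffer="weunozui" (len 8), cursors c1@0 c2@0 c4@0 c3@6, authorship ........
After op 5 (move_right): buffer="weunozui" (len 8), cursors c1@1 c2@1 c4@1 c3@7, authorship ........
After op 6 (insert('e')): buffer="weeeeunozuei" (len 12), cursors c1@4 c2@4 c4@4 c3@11, authorship .124......3.
Authorship (.=original, N=cursor N): . 1 2 4 . . . . . . 3 .
Index 2: author = 2

Answer: cursor 2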